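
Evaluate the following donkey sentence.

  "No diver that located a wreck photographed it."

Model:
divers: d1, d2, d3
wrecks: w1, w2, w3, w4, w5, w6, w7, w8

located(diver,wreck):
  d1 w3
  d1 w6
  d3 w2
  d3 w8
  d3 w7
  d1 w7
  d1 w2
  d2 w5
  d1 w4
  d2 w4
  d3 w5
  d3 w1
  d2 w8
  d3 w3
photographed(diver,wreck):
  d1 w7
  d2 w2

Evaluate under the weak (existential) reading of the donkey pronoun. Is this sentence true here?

False

"it" takes "a wreck" as antecedent — a donkey pronoun bound across the clause boundary.
Truth condition: for no (d,w) with located(d,w) does photographed(d,w) hold.
Restrictor pairs — does the scope hold? (d1,w2):fails  (d1,w3):fails  (d1,w4):fails  (d1,w6):fails  (d1,w7):holds  (d2,w4):fails  (d2,w5):fails  (d2,w8):fails  (d3,w1):fails  (d3,w2):fails  (d3,w3):fails  (d3,w5):fails  (d3,w7):fails  (d3,w8):fails
Scope holds for 1 pair(s), so the sentence is false.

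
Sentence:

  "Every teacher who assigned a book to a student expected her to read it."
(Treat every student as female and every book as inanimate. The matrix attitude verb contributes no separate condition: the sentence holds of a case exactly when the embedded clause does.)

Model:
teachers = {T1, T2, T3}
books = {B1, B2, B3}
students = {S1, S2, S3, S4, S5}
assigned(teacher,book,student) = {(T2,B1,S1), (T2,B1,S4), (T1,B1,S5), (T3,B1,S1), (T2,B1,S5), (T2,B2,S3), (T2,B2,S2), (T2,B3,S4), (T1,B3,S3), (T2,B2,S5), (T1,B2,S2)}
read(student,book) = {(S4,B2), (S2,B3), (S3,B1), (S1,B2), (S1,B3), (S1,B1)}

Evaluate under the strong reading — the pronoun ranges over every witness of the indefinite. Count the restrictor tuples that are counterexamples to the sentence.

9

"her" takes "a student" as antecedent and "it" takes "a book"; both are donkey pronouns co-varying with the restrictor.
Strong reading: for every (t,b,s) with assigned(t,b,s), read(s,b).
Restrictor triples: (T1,B1,S5)→read(S5,B1) ✗  (T1,B2,S2)→read(S2,B2) ✗  (T1,B3,S3)→read(S3,B3) ✗  (T2,B1,S1)→read(S1,B1) ✓  (T2,B1,S4)→read(S4,B1) ✗  (T2,B1,S5)→read(S5,B1) ✗  (T2,B2,S2)→read(S2,B2) ✗  (T2,B2,S3)→read(S3,B2) ✗  (T2,B2,S5)→read(S5,B2) ✗  (T2,B3,S4)→read(S4,B3) ✗  (T3,B1,S1)→read(S1,B1) ✓
Counterexamples (restrictor triples failing the scope): 9.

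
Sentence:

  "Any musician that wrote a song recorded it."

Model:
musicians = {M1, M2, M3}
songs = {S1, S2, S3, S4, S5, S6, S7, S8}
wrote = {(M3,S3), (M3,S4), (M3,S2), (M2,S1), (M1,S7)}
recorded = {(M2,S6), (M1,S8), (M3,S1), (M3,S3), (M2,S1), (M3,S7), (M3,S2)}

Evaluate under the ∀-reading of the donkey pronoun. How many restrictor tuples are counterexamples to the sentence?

2

"it" takes "a song" as antecedent — a donkey pronoun bound across the clause boundary.
Strong reading: for every (m,s) with wrote(m,s), recorded(m,s).
Restrictor pairs: (M1,S7) ✗  (M2,S1) ✓  (M3,S2) ✓  (M3,S3) ✓  (M3,S4) ✗
Counterexamples (restrictor pairs failing the scope): 2.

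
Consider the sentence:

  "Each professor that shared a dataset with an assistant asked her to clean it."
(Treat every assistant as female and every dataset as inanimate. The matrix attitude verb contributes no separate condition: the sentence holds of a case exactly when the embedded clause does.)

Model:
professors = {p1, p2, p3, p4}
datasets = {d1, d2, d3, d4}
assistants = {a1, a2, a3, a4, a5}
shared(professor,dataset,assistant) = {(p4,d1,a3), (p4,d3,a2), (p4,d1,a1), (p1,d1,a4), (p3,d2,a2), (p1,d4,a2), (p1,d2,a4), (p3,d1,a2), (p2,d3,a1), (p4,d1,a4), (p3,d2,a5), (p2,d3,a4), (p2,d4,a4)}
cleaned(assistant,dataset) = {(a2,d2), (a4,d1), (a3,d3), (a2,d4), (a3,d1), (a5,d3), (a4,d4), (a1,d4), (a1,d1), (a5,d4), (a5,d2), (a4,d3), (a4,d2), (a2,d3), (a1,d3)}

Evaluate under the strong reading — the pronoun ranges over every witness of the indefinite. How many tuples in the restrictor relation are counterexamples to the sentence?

"her" takes "an assistant" as antecedent and "it" takes "a dataset"; both are donkey pronouns co-varying with the restrictor.
Strong reading: for every (p,d,a) with shared(p,d,a), cleaned(a,d).
Restrictor triples: (p1,d1,a4)→cleaned(a4,d1) ✓  (p1,d2,a4)→cleaned(a4,d2) ✓  (p1,d4,a2)→cleaned(a2,d4) ✓  (p2,d3,a1)→cleaned(a1,d3) ✓  (p2,d3,a4)→cleaned(a4,d3) ✓  (p2,d4,a4)→cleaned(a4,d4) ✓  (p3,d1,a2)→cleaned(a2,d1) ✗  (p3,d2,a2)→cleaned(a2,d2) ✓  (p3,d2,a5)→cleaned(a5,d2) ✓  (p4,d1,a1)→cleaned(a1,d1) ✓  (p4,d1,a3)→cleaned(a3,d1) ✓  (p4,d1,a4)→cleaned(a4,d1) ✓  (p4,d3,a2)→cleaned(a2,d3) ✓
Counterexamples (restrictor triples failing the scope): 1.

1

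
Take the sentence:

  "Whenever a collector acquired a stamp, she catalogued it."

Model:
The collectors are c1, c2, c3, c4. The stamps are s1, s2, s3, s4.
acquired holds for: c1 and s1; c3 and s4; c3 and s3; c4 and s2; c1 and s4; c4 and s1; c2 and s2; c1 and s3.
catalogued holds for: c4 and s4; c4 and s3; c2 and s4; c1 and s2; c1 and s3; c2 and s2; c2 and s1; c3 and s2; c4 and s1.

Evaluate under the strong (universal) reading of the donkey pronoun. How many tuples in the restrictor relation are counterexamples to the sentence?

5

"it" takes "a stamp" as antecedent — a donkey pronoun bound across the clause boundary.
Strong reading: for every (c,s) with acquired(c,s), catalogued(c,s).
Restrictor pairs: (c1,s1) ✗  (c1,s3) ✓  (c1,s4) ✗  (c2,s2) ✓  (c3,s3) ✗  (c3,s4) ✗  (c4,s1) ✓  (c4,s2) ✗
Counterexamples (restrictor pairs failing the scope): 5.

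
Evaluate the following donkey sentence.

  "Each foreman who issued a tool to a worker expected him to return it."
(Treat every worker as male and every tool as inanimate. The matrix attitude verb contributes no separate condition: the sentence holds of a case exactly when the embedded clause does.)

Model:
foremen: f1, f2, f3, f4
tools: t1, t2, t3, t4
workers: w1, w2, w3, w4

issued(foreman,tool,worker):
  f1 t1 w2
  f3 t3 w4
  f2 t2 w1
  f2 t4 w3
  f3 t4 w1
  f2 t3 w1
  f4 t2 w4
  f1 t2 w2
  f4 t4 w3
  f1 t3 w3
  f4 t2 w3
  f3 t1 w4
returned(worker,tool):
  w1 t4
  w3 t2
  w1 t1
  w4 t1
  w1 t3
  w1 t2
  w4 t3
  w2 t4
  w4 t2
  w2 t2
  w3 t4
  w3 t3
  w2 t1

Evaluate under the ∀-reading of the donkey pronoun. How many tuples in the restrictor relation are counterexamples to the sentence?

0

"him" takes "a worker" as antecedent and "it" takes "a tool"; both are donkey pronouns co-varying with the restrictor.
Strong reading: for every (f,t,w) with issued(f,t,w), returned(w,t).
Restrictor triples: (f1,t1,w2)→returned(w2,t1) ✓  (f1,t2,w2)→returned(w2,t2) ✓  (f1,t3,w3)→returned(w3,t3) ✓  (f2,t2,w1)→returned(w1,t2) ✓  (f2,t3,w1)→returned(w1,t3) ✓  (f2,t4,w3)→returned(w3,t4) ✓  (f3,t1,w4)→returned(w4,t1) ✓  (f3,t3,w4)→returned(w4,t3) ✓  (f3,t4,w1)→returned(w1,t4) ✓  (f4,t2,w3)→returned(w3,t2) ✓  (f4,t2,w4)→returned(w4,t2) ✓  (f4,t4,w3)→returned(w3,t4) ✓
Counterexamples (restrictor triples failing the scope): 0.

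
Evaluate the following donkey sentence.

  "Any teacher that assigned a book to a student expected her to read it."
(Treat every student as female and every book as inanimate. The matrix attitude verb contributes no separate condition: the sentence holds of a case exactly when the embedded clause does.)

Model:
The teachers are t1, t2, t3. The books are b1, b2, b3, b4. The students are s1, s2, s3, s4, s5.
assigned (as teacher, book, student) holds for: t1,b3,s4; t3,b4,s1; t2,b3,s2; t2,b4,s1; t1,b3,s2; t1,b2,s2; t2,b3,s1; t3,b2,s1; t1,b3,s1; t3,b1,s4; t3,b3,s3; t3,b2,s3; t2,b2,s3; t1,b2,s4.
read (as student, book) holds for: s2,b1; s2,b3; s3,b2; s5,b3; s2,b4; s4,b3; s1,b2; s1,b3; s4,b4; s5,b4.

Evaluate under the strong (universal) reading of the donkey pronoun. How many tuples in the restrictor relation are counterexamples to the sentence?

6

"her" takes "a student" as antecedent and "it" takes "a book"; both are donkey pronouns co-varying with the restrictor.
Strong reading: for every (t,b,s) with assigned(t,b,s), read(s,b).
Restrictor triples: (t1,b2,s2)→read(s2,b2) ✗  (t1,b2,s4)→read(s4,b2) ✗  (t1,b3,s1)→read(s1,b3) ✓  (t1,b3,s2)→read(s2,b3) ✓  (t1,b3,s4)→read(s4,b3) ✓  (t2,b2,s3)→read(s3,b2) ✓  (t2,b3,s1)→read(s1,b3) ✓  (t2,b3,s2)→read(s2,b3) ✓  (t2,b4,s1)→read(s1,b4) ✗  (t3,b1,s4)→read(s4,b1) ✗  (t3,b2,s1)→read(s1,b2) ✓  (t3,b2,s3)→read(s3,b2) ✓  (t3,b3,s3)→read(s3,b3) ✗  (t3,b4,s1)→read(s1,b4) ✗
Counterexamples (restrictor triples failing the scope): 6.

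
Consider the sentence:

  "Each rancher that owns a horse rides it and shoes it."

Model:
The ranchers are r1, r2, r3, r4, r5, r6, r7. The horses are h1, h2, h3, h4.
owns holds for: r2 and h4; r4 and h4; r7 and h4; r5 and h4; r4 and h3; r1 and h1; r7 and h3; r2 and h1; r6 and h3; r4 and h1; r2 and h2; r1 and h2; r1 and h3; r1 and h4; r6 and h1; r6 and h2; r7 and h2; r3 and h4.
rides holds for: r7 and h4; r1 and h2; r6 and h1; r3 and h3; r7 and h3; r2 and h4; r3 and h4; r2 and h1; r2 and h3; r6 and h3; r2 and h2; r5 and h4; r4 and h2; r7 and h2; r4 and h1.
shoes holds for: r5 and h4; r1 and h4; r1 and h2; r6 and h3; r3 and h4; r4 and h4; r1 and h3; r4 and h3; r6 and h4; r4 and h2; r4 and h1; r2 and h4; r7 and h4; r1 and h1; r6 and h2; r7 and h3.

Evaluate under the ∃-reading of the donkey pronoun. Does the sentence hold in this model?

"it" takes "a horse" as antecedent — a donkey pronoun bound across the clause boundary.
Weak reading: every rancher r with some owns-horse has at least one owns-horse h such that rides(r,h) ∧ shoes(r,h).
Per rancher: r1:✓  r2:✓  r3:✓  r4:✓  r5:✓  r6:✓  r7:✓
Every rancher in the restrictor has a witness.

True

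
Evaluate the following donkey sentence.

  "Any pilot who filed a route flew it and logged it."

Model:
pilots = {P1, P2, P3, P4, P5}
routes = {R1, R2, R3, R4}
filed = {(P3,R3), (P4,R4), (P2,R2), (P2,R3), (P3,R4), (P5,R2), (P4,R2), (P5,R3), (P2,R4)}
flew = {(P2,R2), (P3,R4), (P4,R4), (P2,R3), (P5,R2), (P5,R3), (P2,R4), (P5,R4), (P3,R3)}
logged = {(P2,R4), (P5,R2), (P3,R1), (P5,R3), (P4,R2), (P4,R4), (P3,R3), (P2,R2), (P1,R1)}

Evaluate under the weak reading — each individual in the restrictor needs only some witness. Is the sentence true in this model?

True

"it" takes "a route" as antecedent — a donkey pronoun bound across the clause boundary.
Weak reading: every pilot p with some filed-route has at least one filed-route r such that flew(p,r) ∧ logged(p,r).
Per pilot: P2:✓  P3:✓  P4:✓  P5:✓
Every pilot in the restrictor has a witness.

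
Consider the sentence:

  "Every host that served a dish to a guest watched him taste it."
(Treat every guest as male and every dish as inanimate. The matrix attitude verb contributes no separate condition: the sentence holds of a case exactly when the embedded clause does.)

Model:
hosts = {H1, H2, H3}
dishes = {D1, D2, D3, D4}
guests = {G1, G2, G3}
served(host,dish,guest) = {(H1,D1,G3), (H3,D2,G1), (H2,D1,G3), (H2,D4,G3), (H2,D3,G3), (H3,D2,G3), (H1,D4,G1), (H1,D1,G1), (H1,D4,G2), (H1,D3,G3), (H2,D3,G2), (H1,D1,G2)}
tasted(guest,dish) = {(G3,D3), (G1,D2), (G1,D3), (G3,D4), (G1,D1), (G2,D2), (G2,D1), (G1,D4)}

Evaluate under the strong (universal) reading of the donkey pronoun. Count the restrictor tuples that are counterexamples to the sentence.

5

"him" takes "a guest" as antecedent and "it" takes "a dish"; both are donkey pronouns co-varying with the restrictor.
Strong reading: for every (h,d,g) with served(h,d,g), tasted(g,d).
Restrictor triples: (H1,D1,G1)→tasted(G1,D1) ✓  (H1,D1,G2)→tasted(G2,D1) ✓  (H1,D1,G3)→tasted(G3,D1) ✗  (H1,D3,G3)→tasted(G3,D3) ✓  (H1,D4,G1)→tasted(G1,D4) ✓  (H1,D4,G2)→tasted(G2,D4) ✗  (H2,D1,G3)→tasted(G3,D1) ✗  (H2,D3,G2)→tasted(G2,D3) ✗  (H2,D3,G3)→tasted(G3,D3) ✓  (H2,D4,G3)→tasted(G3,D4) ✓  (H3,D2,G1)→tasted(G1,D2) ✓  (H3,D2,G3)→tasted(G3,D2) ✗
Counterexamples (restrictor triples failing the scope): 5.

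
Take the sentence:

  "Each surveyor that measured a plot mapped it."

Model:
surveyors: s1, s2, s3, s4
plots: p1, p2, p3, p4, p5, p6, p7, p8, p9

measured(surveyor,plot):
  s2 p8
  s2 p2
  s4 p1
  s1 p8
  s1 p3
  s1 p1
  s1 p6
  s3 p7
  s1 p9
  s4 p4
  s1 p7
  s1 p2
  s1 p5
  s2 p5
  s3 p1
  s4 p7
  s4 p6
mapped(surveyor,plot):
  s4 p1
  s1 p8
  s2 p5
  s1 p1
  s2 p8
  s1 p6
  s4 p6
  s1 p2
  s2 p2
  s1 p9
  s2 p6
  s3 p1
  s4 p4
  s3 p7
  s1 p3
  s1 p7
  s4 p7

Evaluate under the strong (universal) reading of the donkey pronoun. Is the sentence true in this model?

False

"it" takes "a plot" as antecedent — a donkey pronoun bound across the clause boundary.
Strong reading: for every (s,p) with measured(s,p), mapped(s,p).
Restrictor pairs: (s1,p1) ✓  (s1,p2) ✓  (s1,p3) ✓  (s1,p5) ✗  (s1,p6) ✓  (s1,p7) ✓  (s1,p8) ✓  (s1,p9) ✓  (s2,p2) ✓  (s2,p5) ✓  (s2,p8) ✓  (s3,p1) ✓  (s3,p7) ✓  (s4,p1) ✓  (s4,p4) ✓  (s4,p6) ✓  (s4,p7) ✓
Counterexample: (s1,p5) is in measured but fails the scope.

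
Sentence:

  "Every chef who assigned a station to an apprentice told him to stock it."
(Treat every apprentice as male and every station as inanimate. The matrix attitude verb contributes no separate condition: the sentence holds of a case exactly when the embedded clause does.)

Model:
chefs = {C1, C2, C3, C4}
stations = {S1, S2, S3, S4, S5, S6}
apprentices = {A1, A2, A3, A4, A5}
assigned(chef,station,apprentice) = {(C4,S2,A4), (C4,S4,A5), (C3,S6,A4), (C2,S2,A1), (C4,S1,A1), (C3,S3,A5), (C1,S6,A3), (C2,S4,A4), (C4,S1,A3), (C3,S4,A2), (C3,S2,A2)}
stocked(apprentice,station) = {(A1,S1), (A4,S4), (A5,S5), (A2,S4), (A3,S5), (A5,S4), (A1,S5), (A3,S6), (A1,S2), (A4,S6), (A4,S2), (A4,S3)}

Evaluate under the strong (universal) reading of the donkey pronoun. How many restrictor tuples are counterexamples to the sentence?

3

"him" takes "an apprentice" as antecedent and "it" takes "a station"; both are donkey pronouns co-varying with the restrictor.
Strong reading: for every (c,s,a) with assigned(c,s,a), stocked(a,s).
Restrictor triples: (C1,S6,A3)→stocked(A3,S6) ✓  (C2,S2,A1)→stocked(A1,S2) ✓  (C2,S4,A4)→stocked(A4,S4) ✓  (C3,S2,A2)→stocked(A2,S2) ✗  (C3,S3,A5)→stocked(A5,S3) ✗  (C3,S4,A2)→stocked(A2,S4) ✓  (C3,S6,A4)→stocked(A4,S6) ✓  (C4,S1,A1)→stocked(A1,S1) ✓  (C4,S1,A3)→stocked(A3,S1) ✗  (C4,S2,A4)→stocked(A4,S2) ✓  (C4,S4,A5)→stocked(A5,S4) ✓
Counterexamples (restrictor triples failing the scope): 3.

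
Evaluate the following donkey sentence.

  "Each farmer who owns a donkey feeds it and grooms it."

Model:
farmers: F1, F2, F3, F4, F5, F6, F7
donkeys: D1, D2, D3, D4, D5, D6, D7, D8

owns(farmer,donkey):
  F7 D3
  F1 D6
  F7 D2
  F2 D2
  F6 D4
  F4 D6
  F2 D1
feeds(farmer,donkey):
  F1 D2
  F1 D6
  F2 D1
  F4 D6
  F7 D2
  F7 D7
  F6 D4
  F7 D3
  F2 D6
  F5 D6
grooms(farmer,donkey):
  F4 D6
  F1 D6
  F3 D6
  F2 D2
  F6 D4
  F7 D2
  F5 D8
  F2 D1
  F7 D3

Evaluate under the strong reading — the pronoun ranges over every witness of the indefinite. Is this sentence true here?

False

"it" takes "a donkey" as antecedent — a donkey pronoun bound across the clause boundary.
Strong reading: for every (f,d) with owns(f,d), feeds(f,d) ∧ grooms(f,d).
Restrictor pairs: (F1,D6) ✓  (F2,D1) ✓  (F2,D2) ✗  (F4,D6) ✓  (F6,D4) ✓  (F7,D2) ✓  (F7,D3) ✓
Counterexample: (F2,D2) is in owns but fails the scope.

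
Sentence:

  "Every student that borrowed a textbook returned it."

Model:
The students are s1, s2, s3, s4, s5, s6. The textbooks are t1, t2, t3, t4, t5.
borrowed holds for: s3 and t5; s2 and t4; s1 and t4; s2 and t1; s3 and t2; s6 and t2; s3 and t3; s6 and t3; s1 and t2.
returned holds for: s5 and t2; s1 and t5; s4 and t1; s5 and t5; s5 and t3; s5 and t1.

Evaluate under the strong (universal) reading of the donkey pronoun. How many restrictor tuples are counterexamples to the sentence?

9

"it" takes "a textbook" as antecedent — a donkey pronoun bound across the clause boundary.
Strong reading: for every (s,t) with borrowed(s,t), returned(s,t).
Restrictor pairs: (s1,t2) ✗  (s1,t4) ✗  (s2,t1) ✗  (s2,t4) ✗  (s3,t2) ✗  (s3,t3) ✗  (s3,t5) ✗  (s6,t2) ✗  (s6,t3) ✗
Counterexamples (restrictor pairs failing the scope): 9.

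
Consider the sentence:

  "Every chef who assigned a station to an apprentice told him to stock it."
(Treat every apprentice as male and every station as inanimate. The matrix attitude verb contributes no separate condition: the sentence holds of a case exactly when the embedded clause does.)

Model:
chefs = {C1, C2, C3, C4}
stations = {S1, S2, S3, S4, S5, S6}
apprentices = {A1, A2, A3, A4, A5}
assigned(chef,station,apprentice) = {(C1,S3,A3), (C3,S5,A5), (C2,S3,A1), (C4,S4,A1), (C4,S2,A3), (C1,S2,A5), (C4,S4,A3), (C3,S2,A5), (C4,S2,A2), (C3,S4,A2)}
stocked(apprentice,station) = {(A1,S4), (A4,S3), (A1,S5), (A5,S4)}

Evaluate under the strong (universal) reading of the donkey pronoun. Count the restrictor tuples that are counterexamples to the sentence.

"him" takes "an apprentice" as antecedent and "it" takes "a station"; both are donkey pronouns co-varying with the restrictor.
Strong reading: for every (c,s,a) with assigned(c,s,a), stocked(a,s).
Restrictor triples: (C1,S2,A5)→stocked(A5,S2) ✗  (C1,S3,A3)→stocked(A3,S3) ✗  (C2,S3,A1)→stocked(A1,S3) ✗  (C3,S2,A5)→stocked(A5,S2) ✗  (C3,S4,A2)→stocked(A2,S4) ✗  (C3,S5,A5)→stocked(A5,S5) ✗  (C4,S2,A2)→stocked(A2,S2) ✗  (C4,S2,A3)→stocked(A3,S2) ✗  (C4,S4,A1)→stocked(A1,S4) ✓  (C4,S4,A3)→stocked(A3,S4) ✗
Counterexamples (restrictor triples failing the scope): 9.

9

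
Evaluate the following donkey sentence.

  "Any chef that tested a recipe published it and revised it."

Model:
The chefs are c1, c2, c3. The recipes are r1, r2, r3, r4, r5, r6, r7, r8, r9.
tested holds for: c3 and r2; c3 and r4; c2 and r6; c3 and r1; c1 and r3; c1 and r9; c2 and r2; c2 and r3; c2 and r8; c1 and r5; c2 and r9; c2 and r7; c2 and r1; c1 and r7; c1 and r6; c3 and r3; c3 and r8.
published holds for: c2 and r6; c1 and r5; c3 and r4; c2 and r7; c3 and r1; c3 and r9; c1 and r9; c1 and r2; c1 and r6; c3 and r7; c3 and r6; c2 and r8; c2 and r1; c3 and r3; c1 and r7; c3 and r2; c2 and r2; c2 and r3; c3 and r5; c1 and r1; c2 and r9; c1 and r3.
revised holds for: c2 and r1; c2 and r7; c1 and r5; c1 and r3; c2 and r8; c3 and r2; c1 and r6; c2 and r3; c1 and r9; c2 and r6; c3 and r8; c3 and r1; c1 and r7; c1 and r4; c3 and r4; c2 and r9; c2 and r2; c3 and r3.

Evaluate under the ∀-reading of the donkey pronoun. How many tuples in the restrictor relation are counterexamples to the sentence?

"it" takes "a recipe" as antecedent — a donkey pronoun bound across the clause boundary.
Strong reading: for every (c,r) with tested(c,r), published(c,r) ∧ revised(c,r).
Restrictor pairs: (c1,r3) ✓  (c1,r5) ✓  (c1,r6) ✓  (c1,r7) ✓  (c1,r9) ✓  (c2,r1) ✓  (c2,r2) ✓  (c2,r3) ✓  (c2,r6) ✓  (c2,r7) ✓  (c2,r8) ✓  (c2,r9) ✓  (c3,r1) ✓  (c3,r2) ✓  (c3,r3) ✓  (c3,r4) ✓  (c3,r8) ✗
Counterexamples (restrictor pairs failing the scope): 1.

1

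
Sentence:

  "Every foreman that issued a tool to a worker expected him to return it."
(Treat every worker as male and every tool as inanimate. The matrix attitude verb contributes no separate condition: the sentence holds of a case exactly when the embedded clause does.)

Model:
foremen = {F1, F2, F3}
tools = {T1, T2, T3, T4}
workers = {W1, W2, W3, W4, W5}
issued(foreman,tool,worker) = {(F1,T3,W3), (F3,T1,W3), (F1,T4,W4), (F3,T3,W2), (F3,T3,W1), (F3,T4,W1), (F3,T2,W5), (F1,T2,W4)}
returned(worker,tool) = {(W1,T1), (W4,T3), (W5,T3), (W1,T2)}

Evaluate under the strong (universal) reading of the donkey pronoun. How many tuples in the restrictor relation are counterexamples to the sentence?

8

"him" takes "a worker" as antecedent and "it" takes "a tool"; both are donkey pronouns co-varying with the restrictor.
Strong reading: for every (f,t,w) with issued(f,t,w), returned(w,t).
Restrictor triples: (F1,T2,W4)→returned(W4,T2) ✗  (F1,T3,W3)→returned(W3,T3) ✗  (F1,T4,W4)→returned(W4,T4) ✗  (F3,T1,W3)→returned(W3,T1) ✗  (F3,T2,W5)→returned(W5,T2) ✗  (F3,T3,W1)→returned(W1,T3) ✗  (F3,T3,W2)→returned(W2,T3) ✗  (F3,T4,W1)→returned(W1,T4) ✗
Counterexamples (restrictor triples failing the scope): 8.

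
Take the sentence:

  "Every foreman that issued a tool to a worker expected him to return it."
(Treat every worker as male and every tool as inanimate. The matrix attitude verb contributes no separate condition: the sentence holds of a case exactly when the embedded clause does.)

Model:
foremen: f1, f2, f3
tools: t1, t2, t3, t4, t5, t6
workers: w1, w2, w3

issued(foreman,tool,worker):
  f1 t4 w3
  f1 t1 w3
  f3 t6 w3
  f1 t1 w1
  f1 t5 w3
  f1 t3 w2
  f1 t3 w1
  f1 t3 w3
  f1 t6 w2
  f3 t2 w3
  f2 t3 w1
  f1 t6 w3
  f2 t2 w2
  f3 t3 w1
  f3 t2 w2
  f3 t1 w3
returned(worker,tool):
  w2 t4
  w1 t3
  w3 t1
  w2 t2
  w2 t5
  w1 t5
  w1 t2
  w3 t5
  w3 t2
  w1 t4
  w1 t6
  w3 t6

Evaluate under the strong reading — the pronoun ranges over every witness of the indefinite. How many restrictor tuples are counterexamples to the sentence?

5

"him" takes "a worker" as antecedent and "it" takes "a tool"; both are donkey pronouns co-varying with the restrictor.
Strong reading: for every (f,t,w) with issued(f,t,w), returned(w,t).
Restrictor triples: (f1,t1,w1)→returned(w1,t1) ✗  (f1,t1,w3)→returned(w3,t1) ✓  (f1,t3,w1)→returned(w1,t3) ✓  (f1,t3,w2)→returned(w2,t3) ✗  (f1,t3,w3)→returned(w3,t3) ✗  (f1,t4,w3)→returned(w3,t4) ✗  (f1,t5,w3)→returned(w3,t5) ✓  (f1,t6,w2)→returned(w2,t6) ✗  (f1,t6,w3)→returned(w3,t6) ✓  (f2,t2,w2)→returned(w2,t2) ✓  (f2,t3,w1)→returned(w1,t3) ✓  (f3,t1,w3)→returned(w3,t1) ✓  (f3,t2,w2)→returned(w2,t2) ✓  (f3,t2,w3)→returned(w3,t2) ✓  (f3,t3,w1)→returned(w1,t3) ✓  (f3,t6,w3)→returned(w3,t6) ✓
Counterexamples (restrictor triples failing the scope): 5.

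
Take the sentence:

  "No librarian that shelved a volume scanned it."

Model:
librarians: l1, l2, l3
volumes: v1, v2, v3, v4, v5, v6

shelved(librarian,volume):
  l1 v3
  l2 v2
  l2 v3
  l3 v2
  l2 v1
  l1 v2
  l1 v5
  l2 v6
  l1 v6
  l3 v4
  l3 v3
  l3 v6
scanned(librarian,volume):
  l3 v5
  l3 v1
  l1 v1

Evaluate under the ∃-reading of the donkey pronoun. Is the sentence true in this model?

True

"it" takes "a volume" as antecedent — a donkey pronoun bound across the clause boundary.
Truth condition: for no (l,v) with shelved(l,v) does scanned(l,v) hold.
Restrictor pairs — does the scope hold? (l1,v2):fails  (l1,v3):fails  (l1,v5):fails  (l1,v6):fails  (l2,v1):fails  (l2,v2):fails  (l2,v3):fails  (l2,v6):fails  (l3,v2):fails  (l3,v3):fails  (l3,v4):fails  (l3,v6):fails
Scope holds for no restrictor pair, so the sentence is true.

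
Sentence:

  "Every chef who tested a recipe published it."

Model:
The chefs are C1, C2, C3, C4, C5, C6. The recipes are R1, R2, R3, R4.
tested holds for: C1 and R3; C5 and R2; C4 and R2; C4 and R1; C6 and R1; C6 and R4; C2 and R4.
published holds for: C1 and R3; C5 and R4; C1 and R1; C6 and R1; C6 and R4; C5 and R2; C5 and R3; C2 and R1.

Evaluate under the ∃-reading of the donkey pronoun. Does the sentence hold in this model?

False

"it" takes "a recipe" as antecedent — a donkey pronoun bound across the clause boundary.
Weak reading: every chef c with some tested-recipe has at least one tested-recipe r such that published(c,r).
Per chef: C1:✓  C2:✗  C4:✗  C5:✓  C6:✓
C2 has no witness among its tested-recipes.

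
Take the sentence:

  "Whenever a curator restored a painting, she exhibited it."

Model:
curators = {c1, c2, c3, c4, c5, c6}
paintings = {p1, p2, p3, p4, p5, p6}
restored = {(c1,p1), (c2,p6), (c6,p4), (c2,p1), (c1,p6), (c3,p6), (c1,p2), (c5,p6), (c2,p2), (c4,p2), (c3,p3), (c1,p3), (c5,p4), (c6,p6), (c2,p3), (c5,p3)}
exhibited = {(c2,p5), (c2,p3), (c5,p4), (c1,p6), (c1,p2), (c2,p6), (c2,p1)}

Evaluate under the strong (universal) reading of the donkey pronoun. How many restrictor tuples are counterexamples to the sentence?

10

"it" takes "a painting" as antecedent — a donkey pronoun bound across the clause boundary.
Strong reading: for every (c,p) with restored(c,p), exhibited(c,p).
Restrictor pairs: (c1,p1) ✗  (c1,p2) ✓  (c1,p3) ✗  (c1,p6) ✓  (c2,p1) ✓  (c2,p2) ✗  (c2,p3) ✓  (c2,p6) ✓  (c3,p3) ✗  (c3,p6) ✗  (c4,p2) ✗  (c5,p3) ✗  (c5,p4) ✓  (c5,p6) ✗  (c6,p4) ✗  (c6,p6) ✗
Counterexamples (restrictor pairs failing the scope): 10.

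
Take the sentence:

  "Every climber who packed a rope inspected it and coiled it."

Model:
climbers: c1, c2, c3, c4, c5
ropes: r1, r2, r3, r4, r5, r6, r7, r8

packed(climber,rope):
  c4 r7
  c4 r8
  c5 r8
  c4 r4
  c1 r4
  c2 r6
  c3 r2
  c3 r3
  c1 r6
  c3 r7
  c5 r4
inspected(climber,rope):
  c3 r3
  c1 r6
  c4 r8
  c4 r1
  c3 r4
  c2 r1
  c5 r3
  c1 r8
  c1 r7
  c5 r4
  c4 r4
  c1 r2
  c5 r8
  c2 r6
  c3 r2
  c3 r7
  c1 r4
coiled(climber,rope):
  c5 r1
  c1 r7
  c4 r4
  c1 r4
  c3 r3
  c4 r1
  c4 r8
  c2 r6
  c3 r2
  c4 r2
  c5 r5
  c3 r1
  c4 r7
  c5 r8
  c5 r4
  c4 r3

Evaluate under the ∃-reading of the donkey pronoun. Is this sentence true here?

"it" takes "a rope" as antecedent — a donkey pronoun bound across the clause boundary.
Weak reading: every climber c with some packed-rope has at least one packed-rope r such that inspected(c,r) ∧ coiled(c,r).
Per climber: c1:✓  c2:✓  c3:✓  c4:✓  c5:✓
Every climber in the restrictor has a witness.

True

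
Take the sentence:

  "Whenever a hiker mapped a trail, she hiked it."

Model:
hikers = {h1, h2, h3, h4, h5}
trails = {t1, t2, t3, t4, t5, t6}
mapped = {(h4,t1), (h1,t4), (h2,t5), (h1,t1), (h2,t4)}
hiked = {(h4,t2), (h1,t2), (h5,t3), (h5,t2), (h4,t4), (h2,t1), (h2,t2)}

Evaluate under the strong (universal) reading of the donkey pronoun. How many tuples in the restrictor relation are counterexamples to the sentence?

"it" takes "a trail" as antecedent — a donkey pronoun bound across the clause boundary.
Strong reading: for every (h,t) with mapped(h,t), hiked(h,t).
Restrictor pairs: (h1,t1) ✗  (h1,t4) ✗  (h2,t4) ✗  (h2,t5) ✗  (h4,t1) ✗
Counterexamples (restrictor pairs failing the scope): 5.

5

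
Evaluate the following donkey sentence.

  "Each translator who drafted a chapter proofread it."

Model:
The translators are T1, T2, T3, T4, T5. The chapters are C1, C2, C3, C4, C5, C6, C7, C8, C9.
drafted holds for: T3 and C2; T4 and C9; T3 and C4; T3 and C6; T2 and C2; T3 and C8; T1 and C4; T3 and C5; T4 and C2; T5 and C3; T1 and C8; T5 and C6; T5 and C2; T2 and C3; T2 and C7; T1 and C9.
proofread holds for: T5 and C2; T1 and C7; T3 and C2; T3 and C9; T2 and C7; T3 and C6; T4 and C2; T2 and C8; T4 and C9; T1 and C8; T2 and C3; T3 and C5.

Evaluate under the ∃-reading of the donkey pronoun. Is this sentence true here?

"it" takes "a chapter" as antecedent — a donkey pronoun bound across the clause boundary.
Weak reading: every translator t with some drafted-chapter has at least one drafted-chapter c such that proofread(t,c).
Per translator: T1:✓  T2:✓  T3:✓  T4:✓  T5:✓
Every translator in the restrictor has a witness.

True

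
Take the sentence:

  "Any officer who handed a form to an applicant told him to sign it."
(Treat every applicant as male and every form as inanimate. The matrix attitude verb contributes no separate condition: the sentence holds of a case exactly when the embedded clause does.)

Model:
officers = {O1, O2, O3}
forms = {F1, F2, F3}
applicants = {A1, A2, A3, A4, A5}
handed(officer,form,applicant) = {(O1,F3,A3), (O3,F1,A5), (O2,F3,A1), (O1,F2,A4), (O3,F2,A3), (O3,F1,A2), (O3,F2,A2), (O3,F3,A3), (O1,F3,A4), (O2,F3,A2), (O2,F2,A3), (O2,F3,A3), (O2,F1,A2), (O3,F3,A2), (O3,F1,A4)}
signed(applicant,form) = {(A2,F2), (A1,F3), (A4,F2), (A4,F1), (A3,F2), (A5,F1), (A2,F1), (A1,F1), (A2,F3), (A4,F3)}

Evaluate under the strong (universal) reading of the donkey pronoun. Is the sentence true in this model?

False

"him" takes "an applicant" as antecedent and "it" takes "a form"; both are donkey pronouns co-varying with the restrictor.
Strong reading: for every (o,f,a) with handed(o,f,a), signed(a,f).
Restrictor triples: (O1,F2,A4)→signed(A4,F2) ✓  (O1,F3,A3)→signed(A3,F3) ✗  (O1,F3,A4)→signed(A4,F3) ✓  (O2,F1,A2)→signed(A2,F1) ✓  (O2,F2,A3)→signed(A3,F2) ✓  (O2,F3,A1)→signed(A1,F3) ✓  (O2,F3,A2)→signed(A2,F3) ✓  (O2,F3,A3)→signed(A3,F3) ✗  (O3,F1,A2)→signed(A2,F1) ✓  (O3,F1,A4)→signed(A4,F1) ✓  (O3,F1,A5)→signed(A5,F1) ✓  (O3,F2,A2)→signed(A2,F2) ✓  (O3,F2,A3)→signed(A3,F2) ✓  (O3,F3,A2)→signed(A2,F3) ✓  (O3,F3,A3)→signed(A3,F3) ✗
Counterexample: (O1,F3,A3) — signed(A3,F3) does not hold.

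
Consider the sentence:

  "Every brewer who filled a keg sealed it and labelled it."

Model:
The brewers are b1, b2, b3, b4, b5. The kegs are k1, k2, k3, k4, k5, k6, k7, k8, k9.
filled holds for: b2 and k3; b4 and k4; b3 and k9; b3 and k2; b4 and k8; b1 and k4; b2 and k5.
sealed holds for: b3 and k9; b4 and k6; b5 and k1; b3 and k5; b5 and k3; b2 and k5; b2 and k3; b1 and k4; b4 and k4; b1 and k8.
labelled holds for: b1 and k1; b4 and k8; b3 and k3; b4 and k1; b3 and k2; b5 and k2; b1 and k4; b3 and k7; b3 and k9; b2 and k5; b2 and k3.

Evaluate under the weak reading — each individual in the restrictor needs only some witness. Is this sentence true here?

"it" takes "a keg" as antecedent — a donkey pronoun bound across the clause boundary.
Weak reading: every brewer b with some filled-keg has at least one filled-keg k such that sealed(b,k) ∧ labelled(b,k).
Per brewer: b1:✓  b2:✓  b3:✓  b4:✗
b4 has no witness among its filled-kegs.

False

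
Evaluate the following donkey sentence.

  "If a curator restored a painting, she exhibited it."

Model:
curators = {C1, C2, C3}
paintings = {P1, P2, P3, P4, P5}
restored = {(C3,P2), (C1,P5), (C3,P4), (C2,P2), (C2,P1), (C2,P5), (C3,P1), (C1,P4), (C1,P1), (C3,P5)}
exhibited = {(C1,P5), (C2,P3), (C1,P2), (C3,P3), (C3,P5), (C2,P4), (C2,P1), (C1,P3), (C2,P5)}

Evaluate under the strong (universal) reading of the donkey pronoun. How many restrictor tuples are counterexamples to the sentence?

"it" takes "a painting" as antecedent — a donkey pronoun bound across the clause boundary.
Strong reading: for every (c,p) with restored(c,p), exhibited(c,p).
Restrictor pairs: (C1,P1) ✗  (C1,P4) ✗  (C1,P5) ✓  (C2,P1) ✓  (C2,P2) ✗  (C2,P5) ✓  (C3,P1) ✗  (C3,P2) ✗  (C3,P4) ✗  (C3,P5) ✓
Counterexamples (restrictor pairs failing the scope): 6.

6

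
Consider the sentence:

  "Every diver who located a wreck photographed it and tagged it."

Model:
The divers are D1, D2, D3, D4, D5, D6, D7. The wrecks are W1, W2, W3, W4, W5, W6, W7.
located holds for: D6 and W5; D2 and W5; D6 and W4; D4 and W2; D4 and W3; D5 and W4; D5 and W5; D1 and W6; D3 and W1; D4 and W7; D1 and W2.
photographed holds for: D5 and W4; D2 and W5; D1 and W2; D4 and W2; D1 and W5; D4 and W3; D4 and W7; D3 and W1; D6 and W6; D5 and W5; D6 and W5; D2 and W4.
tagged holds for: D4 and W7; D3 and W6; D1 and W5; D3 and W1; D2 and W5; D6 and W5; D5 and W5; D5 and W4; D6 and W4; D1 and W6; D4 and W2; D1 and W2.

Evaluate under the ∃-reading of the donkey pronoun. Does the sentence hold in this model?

"it" takes "a wreck" as antecedent — a donkey pronoun bound across the clause boundary.
Weak reading: every diver d with some located-wreck has at least one located-wreck w such that photographed(d,w) ∧ tagged(d,w).
Per diver: D1:✓  D2:✓  D3:✓  D4:✓  D5:✓  D6:✓
Every diver in the restrictor has a witness.

True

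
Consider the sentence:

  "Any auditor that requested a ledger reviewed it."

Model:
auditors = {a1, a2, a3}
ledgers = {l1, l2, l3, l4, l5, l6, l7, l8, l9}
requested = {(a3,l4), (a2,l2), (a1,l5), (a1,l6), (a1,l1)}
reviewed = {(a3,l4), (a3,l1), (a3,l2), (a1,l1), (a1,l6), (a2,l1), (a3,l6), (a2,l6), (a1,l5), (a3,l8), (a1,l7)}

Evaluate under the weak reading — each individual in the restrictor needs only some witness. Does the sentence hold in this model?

False

"it" takes "a ledger" as antecedent — a donkey pronoun bound across the clause boundary.
Weak reading: every auditor a with some requested-ledger has at least one requested-ledger l such that reviewed(a,l).
Per auditor: a1:✓  a2:✗  a3:✓
a2 has no witness among its requested-ledgers.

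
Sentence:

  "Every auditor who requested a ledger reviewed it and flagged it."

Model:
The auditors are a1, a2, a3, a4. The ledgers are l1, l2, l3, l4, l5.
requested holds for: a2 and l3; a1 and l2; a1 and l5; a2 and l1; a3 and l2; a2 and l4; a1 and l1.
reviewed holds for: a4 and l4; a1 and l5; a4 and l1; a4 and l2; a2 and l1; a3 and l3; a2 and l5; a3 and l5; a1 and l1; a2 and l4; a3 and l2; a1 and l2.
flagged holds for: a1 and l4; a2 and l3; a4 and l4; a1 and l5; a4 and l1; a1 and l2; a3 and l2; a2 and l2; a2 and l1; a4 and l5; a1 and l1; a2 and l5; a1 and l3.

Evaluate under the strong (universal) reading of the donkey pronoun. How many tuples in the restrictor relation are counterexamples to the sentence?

2

"it" takes "a ledger" as antecedent — a donkey pronoun bound across the clause boundary.
Strong reading: for every (a,l) with requested(a,l), reviewed(a,l) ∧ flagged(a,l).
Restrictor pairs: (a1,l1) ✓  (a1,l2) ✓  (a1,l5) ✓  (a2,l1) ✓  (a2,l3) ✗  (a2,l4) ✗  (a3,l2) ✓
Counterexamples (restrictor pairs failing the scope): 2.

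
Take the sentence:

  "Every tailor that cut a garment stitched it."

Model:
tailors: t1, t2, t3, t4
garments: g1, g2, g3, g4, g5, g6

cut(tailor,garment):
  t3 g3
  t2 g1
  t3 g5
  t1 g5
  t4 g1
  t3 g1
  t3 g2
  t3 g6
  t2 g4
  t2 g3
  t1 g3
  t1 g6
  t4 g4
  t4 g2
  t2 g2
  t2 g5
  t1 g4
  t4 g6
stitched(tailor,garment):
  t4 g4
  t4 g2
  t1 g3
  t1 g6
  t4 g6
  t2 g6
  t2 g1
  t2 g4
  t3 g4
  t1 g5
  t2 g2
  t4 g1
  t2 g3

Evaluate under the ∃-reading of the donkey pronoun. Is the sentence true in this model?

False

"it" takes "a garment" as antecedent — a donkey pronoun bound across the clause boundary.
Weak reading: every tailor t with some cut-garment has at least one cut-garment g such that stitched(t,g).
Per tailor: t1:✓  t2:✓  t3:✗  t4:✓
t3 has no witness among its cut-garments.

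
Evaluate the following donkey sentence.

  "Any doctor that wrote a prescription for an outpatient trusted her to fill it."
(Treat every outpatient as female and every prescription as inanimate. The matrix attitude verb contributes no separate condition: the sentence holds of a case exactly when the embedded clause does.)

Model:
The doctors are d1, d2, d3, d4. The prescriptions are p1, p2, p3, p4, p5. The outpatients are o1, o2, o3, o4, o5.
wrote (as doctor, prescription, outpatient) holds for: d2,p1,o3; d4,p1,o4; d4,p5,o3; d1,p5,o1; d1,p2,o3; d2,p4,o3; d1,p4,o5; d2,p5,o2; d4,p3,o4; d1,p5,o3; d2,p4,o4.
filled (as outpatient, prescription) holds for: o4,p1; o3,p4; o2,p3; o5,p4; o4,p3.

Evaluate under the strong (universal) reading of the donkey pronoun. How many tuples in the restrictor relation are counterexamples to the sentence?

"her" takes "an outpatient" as antecedent and "it" takes "a prescription"; both are donkey pronouns co-varying with the restrictor.
Strong reading: for every (d,p,o) with wrote(d,p,o), filled(o,p).
Restrictor triples: (d1,p2,o3)→filled(o3,p2) ✗  (d1,p4,o5)→filled(o5,p4) ✓  (d1,p5,o1)→filled(o1,p5) ✗  (d1,p5,o3)→filled(o3,p5) ✗  (d2,p1,o3)→filled(o3,p1) ✗  (d2,p4,o3)→filled(o3,p4) ✓  (d2,p4,o4)→filled(o4,p4) ✗  (d2,p5,o2)→filled(o2,p5) ✗  (d4,p1,o4)→filled(o4,p1) ✓  (d4,p3,o4)→filled(o4,p3) ✓  (d4,p5,o3)→filled(o3,p5) ✗
Counterexamples (restrictor triples failing the scope): 7.

7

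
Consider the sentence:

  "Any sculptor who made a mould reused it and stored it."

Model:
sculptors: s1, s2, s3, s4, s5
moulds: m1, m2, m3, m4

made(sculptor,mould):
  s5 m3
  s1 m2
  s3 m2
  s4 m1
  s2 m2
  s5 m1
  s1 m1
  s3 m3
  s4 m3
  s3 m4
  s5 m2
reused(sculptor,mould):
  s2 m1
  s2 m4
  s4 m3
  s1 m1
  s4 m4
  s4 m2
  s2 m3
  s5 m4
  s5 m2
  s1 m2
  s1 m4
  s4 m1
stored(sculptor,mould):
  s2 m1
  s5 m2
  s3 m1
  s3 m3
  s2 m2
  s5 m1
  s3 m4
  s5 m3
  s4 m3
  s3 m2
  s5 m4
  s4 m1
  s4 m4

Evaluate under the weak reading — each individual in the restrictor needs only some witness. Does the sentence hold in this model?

False

"it" takes "a mould" as antecedent — a donkey pronoun bound across the clause boundary.
Weak reading: every sculptor s with some made-mould has at least one made-mould m such that reused(s,m) ∧ stored(s,m).
Per sculptor: s1:✗  s2:✗  s3:✗  s4:✓  s5:✓
s1 has no witness among its made-moulds.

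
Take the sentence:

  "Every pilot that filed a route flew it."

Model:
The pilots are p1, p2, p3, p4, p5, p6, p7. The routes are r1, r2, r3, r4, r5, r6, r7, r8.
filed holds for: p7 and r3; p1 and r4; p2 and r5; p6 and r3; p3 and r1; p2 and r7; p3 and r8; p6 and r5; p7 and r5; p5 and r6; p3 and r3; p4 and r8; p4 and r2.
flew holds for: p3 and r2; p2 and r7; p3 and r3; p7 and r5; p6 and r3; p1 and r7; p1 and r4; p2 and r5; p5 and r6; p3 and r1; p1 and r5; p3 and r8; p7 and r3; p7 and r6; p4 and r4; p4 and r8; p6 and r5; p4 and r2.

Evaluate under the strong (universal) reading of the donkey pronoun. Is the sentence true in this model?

"it" takes "a route" as antecedent — a donkey pronoun bound across the clause boundary.
Strong reading: for every (p,r) with filed(p,r), flew(p,r).
Restrictor pairs: (p1,r4) ✓  (p2,r5) ✓  (p2,r7) ✓  (p3,r1) ✓  (p3,r3) ✓  (p3,r8) ✓  (p4,r2) ✓  (p4,r8) ✓  (p5,r6) ✓  (p6,r3) ✓  (p6,r5) ✓  (p7,r3) ✓  (p7,r5) ✓
Every restrictor pair satisfies the scope.

True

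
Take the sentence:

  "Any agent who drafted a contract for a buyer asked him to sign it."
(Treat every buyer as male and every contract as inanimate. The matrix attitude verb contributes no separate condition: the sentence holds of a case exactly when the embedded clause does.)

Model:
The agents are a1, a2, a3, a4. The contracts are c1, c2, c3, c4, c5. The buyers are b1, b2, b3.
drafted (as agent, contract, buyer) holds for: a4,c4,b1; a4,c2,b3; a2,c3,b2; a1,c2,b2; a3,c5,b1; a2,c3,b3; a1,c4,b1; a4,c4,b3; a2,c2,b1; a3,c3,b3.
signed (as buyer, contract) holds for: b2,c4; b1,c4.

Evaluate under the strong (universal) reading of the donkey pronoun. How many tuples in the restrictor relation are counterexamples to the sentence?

"him" takes "a buyer" as antecedent and "it" takes "a contract"; both are donkey pronouns co-varying with the restrictor.
Strong reading: for every (a,c,b) with drafted(a,c,b), signed(b,c).
Restrictor triples: (a1,c2,b2)→signed(b2,c2) ✗  (a1,c4,b1)→signed(b1,c4) ✓  (a2,c2,b1)→signed(b1,c2) ✗  (a2,c3,b2)→signed(b2,c3) ✗  (a2,c3,b3)→signed(b3,c3) ✗  (a3,c3,b3)→signed(b3,c3) ✗  (a3,c5,b1)→signed(b1,c5) ✗  (a4,c2,b3)→signed(b3,c2) ✗  (a4,c4,b1)→signed(b1,c4) ✓  (a4,c4,b3)→signed(b3,c4) ✗
Counterexamples (restrictor triples failing the scope): 8.

8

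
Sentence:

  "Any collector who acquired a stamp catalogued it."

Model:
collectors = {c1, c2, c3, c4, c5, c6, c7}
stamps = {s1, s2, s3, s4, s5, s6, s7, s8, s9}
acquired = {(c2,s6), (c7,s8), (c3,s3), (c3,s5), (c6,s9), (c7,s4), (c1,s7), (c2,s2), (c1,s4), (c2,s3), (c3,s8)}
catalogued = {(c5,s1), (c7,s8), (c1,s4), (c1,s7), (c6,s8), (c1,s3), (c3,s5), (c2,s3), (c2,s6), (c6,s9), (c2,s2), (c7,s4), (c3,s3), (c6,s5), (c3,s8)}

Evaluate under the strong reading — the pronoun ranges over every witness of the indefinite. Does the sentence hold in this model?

True

"it" takes "a stamp" as antecedent — a donkey pronoun bound across the clause boundary.
Strong reading: for every (c,s) with acquired(c,s), catalogued(c,s).
Restrictor pairs: (c1,s4) ✓  (c1,s7) ✓  (c2,s2) ✓  (c2,s3) ✓  (c2,s6) ✓  (c3,s3) ✓  (c3,s5) ✓  (c3,s8) ✓  (c6,s9) ✓  (c7,s4) ✓  (c7,s8) ✓
Every restrictor pair satisfies the scope.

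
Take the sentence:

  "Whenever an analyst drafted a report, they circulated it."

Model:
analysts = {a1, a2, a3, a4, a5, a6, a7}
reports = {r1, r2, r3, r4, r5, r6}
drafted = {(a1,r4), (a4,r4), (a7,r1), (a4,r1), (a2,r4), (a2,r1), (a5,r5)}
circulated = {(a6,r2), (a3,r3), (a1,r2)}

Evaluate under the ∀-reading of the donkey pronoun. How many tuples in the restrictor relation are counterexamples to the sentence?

7

"it" takes "a report" as antecedent — a donkey pronoun bound across the clause boundary.
Strong reading: for every (a,r) with drafted(a,r), circulated(a,r).
Restrictor pairs: (a1,r4) ✗  (a2,r1) ✗  (a2,r4) ✗  (a4,r1) ✗  (a4,r4) ✗  (a5,r5) ✗  (a7,r1) ✗
Counterexamples (restrictor pairs failing the scope): 7.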